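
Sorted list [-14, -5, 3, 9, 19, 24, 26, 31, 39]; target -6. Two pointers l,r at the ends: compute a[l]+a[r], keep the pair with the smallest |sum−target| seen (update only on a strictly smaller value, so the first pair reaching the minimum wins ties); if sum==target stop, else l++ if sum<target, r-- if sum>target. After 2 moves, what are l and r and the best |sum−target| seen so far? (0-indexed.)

[0,8] -14+39=25 d=31 * → r--
[0,7] -14+31=17 d=23 * → r--

l=0, r=6, best |Δ|=23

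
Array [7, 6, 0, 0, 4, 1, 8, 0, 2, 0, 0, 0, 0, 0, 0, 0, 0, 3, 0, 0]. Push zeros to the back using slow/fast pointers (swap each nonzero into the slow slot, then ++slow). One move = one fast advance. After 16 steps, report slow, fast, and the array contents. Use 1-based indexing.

slow=7, fast=17, a=[7, 6, 4, 1, 8, 2, 0, 0, 0, 0, 0, 0, 0, 0, 0, 0, 0, 3, 0, 0]

(s=1,f=1) a[fast]=7≠0 swap→a[1]=7 → slow++,fast++
(s=2,f=2) a[fast]=6≠0 swap→a[2]=6 → slow++,fast++
(s=3,f=3) a[fast]=0 → fast++
(s=3,f=4) a[fast]=0 → fast++
(s=3,f=5) a[fast]=4≠0 swap→a[3]=4 → slow++,fast++
(s=4,f=6) a[fast]=1≠0 swap→a[4]=1 → slow++,fast++
(s=5,f=7) a[fast]=8≠0 swap→a[5]=8 → slow++,fast++
(s=6,f=8) a[fast]=0 → fast++
(s=6,f=9) a[fast]=2≠0 swap→a[6]=2 → slow++,fast++
(s=7,f=10) a[fast]=0 → fast++
(s=7,f=11) a[fast]=0 → fast++
(s=7,f=12) a[fast]=0 → fast++
(s=7,f=13) a[fast]=0 → fast++
(s=7,f=14) a[fast]=0 → fast++
(s=7,f=15) a[fast]=0 → fast++
(s=7,f=16) a[fast]=0 → fast++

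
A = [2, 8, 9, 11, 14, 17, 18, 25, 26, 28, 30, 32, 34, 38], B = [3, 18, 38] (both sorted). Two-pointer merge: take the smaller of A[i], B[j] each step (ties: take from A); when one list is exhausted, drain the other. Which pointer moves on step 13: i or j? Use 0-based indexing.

i

i=0 j=0: A[i]=2<=B[j]=3 take 2, i++
i=1 j=0: A[i]=8>B[j]=3 take 3, j++
i=1 j=1: A[i]=8<=B[j]=18 take 8, i++
i=2 j=1: A[i]=9<=B[j]=18 take 9, i++
i=3 j=1: A[i]=11<=B[j]=18 take 11, i++
i=4 j=1: A[i]=14<=B[j]=18 take 14, i++
i=5 j=1: A[i]=17<=B[j]=18 take 17, i++
i=6 j=1: A[i]=18<=B[j]=18 take 18, i++
i=7 j=1: A[i]=25>B[j]=18 take 18, j++
i=7 j=2: A[i]=25<=B[j]=38 take 25, i++
i=8 j=2: A[i]=26<=B[j]=38 take 26, i++
i=9 j=2: A[i]=28<=B[j]=38 take 28, i++
i=10 j=2: A[i]=30<=B[j]=38 take 30, i++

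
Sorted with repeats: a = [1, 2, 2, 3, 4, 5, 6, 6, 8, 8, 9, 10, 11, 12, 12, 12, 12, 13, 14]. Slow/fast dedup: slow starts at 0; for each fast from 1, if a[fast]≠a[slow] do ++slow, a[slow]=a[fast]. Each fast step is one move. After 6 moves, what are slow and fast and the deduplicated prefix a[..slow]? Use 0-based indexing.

(s=0,f=1) a[fast]=2≠a[slow]=1 write a[1]=2 → slow++,fast++
(s=1,f=2) a[fast]=2=a[slow] dup → fast++
(s=1,f=3) a[fast]=3≠a[slow]=2 write a[2]=3 → slow++,fast++
(s=2,f=4) a[fast]=4≠a[slow]=3 write a[3]=4 → slow++,fast++
(s=3,f=5) a[fast]=5≠a[slow]=4 write a[4]=5 → slow++,fast++
(s=4,f=6) a[fast]=6≠a[slow]=5 write a[5]=6 → slow++,fast++

slow=5, fast=7, prefix=[1, 2, 3, 4, 5, 6]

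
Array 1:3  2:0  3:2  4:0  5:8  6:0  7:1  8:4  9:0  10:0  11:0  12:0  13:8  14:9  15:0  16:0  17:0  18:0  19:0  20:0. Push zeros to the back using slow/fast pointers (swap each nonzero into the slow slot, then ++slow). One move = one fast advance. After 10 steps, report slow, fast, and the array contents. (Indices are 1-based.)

slow=1 fast=1: a[fast]=3≠0 swap→a[1]=3, slow++,fast++
slow=2 fast=2: a[fast]=0, fast++
slow=2 fast=3: a[fast]=2≠0 swap→a[2]=2, slow++,fast++
slow=3 fast=4: a[fast]=0, fast++
slow=3 fast=5: a[fast]=8≠0 swap→a[3]=8, slow++,fast++
slow=4 fast=6: a[fast]=0, fast++
slow=4 fast=7: a[fast]=1≠0 swap→a[4]=1, slow++,fast++
slow=5 fast=8: a[fast]=4≠0 swap→a[5]=4, slow++,fast++
slow=6 fast=9: a[fast]=0, fast++
slow=6 fast=10: a[fast]=0, fast++

slow=6, fast=11, a=[3, 2, 8, 1, 4, 0, 0, 0, 0, 0, 0, 0, 8, 9, 0, 0, 0, 0, 0, 0]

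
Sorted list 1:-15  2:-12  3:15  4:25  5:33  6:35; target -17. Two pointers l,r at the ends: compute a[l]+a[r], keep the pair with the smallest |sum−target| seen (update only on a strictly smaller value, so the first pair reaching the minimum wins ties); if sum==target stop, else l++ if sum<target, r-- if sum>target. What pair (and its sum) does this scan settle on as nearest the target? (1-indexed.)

pair (-15, -12) with sum -27 (|Δ|=10)

[1,6] -15+35=20 d=37 * → r--
[1,5] -15+33=18 d=35 * → r--
[1,4] -15+25=10 d=27 * → r--
[1,3] -15+15=0 d=17 * → r--
[1,2] -15+-12=-27 d=10 * → l++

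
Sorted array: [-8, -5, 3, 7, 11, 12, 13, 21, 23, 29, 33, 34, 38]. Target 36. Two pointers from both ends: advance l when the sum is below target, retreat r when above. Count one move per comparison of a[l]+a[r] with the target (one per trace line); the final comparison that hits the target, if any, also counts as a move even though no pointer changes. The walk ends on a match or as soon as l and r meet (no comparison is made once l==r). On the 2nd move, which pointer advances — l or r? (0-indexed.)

l

[0,12] -8+38=30 <36 → l++
[1,12] -5+38=33 <36 → l++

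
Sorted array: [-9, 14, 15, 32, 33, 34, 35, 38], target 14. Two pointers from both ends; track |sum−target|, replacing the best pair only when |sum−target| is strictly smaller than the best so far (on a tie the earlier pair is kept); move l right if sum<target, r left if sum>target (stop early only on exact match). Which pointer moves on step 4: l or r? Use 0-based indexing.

l=0 r=7: -9+38=29 d=15 *, r--
l=0 r=6: -9+35=26 d=12 *, r--
l=0 r=5: -9+34=25 d=11 *, r--
l=0 r=4: -9+33=24 d=10 *, r--

r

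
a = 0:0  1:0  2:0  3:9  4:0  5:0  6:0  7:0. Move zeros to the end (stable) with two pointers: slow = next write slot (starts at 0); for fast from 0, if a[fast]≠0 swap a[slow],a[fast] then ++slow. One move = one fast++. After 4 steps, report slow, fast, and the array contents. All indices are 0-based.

slow=0 fast=0: a[fast]=0, fast++
slow=0 fast=1: a[fast]=0, fast++
slow=0 fast=2: a[fast]=0, fast++
slow=0 fast=3: a[fast]=9≠0 swap→a[0]=9, slow++,fast++

slow=1, fast=4, a=[9, 0, 0, 0, 0, 0, 0, 0]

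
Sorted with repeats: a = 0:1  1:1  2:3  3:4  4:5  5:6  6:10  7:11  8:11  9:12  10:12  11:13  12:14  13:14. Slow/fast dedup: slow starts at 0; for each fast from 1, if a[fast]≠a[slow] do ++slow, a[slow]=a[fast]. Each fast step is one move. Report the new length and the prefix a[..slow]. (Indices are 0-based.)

(s=0,f=1) a[fast]=1=a[slow] dup → fast++
(s=0,f=2) a[fast]=3≠a[slow]=1 write a[1]=3 → slow++,fast++
(s=1,f=3) a[fast]=4≠a[slow]=3 write a[2]=4 → slow++,fast++
(s=2,f=4) a[fast]=5≠a[slow]=4 write a[3]=5 → slow++,fast++
(s=3,f=5) a[fast]=6≠a[slow]=5 write a[4]=6 → slow++,fast++
(s=4,f=6) a[fast]=10≠a[slow]=6 write a[5]=10 → slow++,fast++
(s=5,f=7) a[fast]=11≠a[slow]=10 write a[6]=11 → slow++,fast++
(s=6,f=8) a[fast]=11=a[slow] dup → fast++
(s=6,f=9) a[fast]=12≠a[slow]=11 write a[7]=12 → slow++,fast++
(s=7,f=10) a[fast]=12=a[slow] dup → fast++
(s=7,f=11) a[fast]=13≠a[slow]=12 write a[8]=13 → slow++,fast++
(s=8,f=12) a[fast]=14≠a[slow]=13 write a[9]=14 → slow++,fast++
(s=9,f=13) a[fast]=14=a[slow] dup → fast++

length 10; prefix = [1, 3, 4, 5, 6, 10, 11, 12, 13, 14]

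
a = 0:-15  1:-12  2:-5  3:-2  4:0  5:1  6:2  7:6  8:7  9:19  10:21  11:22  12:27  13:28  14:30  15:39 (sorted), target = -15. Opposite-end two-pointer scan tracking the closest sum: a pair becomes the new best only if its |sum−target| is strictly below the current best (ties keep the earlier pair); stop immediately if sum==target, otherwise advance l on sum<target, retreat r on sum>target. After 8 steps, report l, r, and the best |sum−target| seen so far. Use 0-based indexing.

l=0, r=7, best |Δ|=7

l=0 r=15: -15+39=24 d=39 *, r--
l=0 r=14: -15+30=15 d=30 *, r--
l=0 r=13: -15+28=13 d=28 *, r--
l=0 r=12: -15+27=12 d=27 *, r--
l=0 r=11: -15+22=7 d=22 *, r--
l=0 r=10: -15+21=6 d=21 *, r--
l=0 r=9: -15+19=4 d=19 *, r--
l=0 r=8: -15+7=-8 d=7 *, r--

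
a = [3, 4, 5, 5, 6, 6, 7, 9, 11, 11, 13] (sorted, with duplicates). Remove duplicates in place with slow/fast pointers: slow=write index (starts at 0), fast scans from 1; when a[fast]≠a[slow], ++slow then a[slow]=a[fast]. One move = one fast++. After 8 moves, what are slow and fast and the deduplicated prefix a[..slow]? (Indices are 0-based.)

(s=0,f=1) a[fast]=4≠a[slow]=3 write a[1]=4 → slow++,fast++
(s=1,f=2) a[fast]=5≠a[slow]=4 write a[2]=5 → slow++,fast++
(s=2,f=3) a[fast]=5=a[slow] dup → fast++
(s=2,f=4) a[fast]=6≠a[slow]=5 write a[3]=6 → slow++,fast++
(s=3,f=5) a[fast]=6=a[slow] dup → fast++
(s=3,f=6) a[fast]=7≠a[slow]=6 write a[4]=7 → slow++,fast++
(s=4,f=7) a[fast]=9≠a[slow]=7 write a[5]=9 → slow++,fast++
(s=5,f=8) a[fast]=11≠a[slow]=9 write a[6]=11 → slow++,fast++

slow=6, fast=9, prefix=[3, 4, 5, 6, 7, 9, 11]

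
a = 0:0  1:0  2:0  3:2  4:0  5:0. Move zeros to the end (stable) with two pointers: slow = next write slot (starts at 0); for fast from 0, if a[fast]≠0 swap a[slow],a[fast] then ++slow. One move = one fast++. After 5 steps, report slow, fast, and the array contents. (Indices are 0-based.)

slow=0 fast=0: a[fast]=0, fast++
slow=0 fast=1: a[fast]=0, fast++
slow=0 fast=2: a[fast]=0, fast++
slow=0 fast=3: a[fast]=2≠0 swap→a[0]=2, slow++,fast++
slow=1 fast=4: a[fast]=0, fast++

slow=1, fast=5, a=[2, 0, 0, 0, 0, 0]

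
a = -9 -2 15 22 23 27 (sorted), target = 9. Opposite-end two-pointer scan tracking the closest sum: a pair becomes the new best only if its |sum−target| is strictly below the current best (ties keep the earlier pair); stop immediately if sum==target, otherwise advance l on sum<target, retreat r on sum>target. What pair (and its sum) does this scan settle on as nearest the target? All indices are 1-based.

pair (-9, 15) with sum 6 (|Δ|=3)

[1,6] -9+27=18 d=9 * → r--
[1,5] -9+23=14 d=5 * → r--
[1,4] -9+22=13 d=4 * → r--
[1,3] -9+15=6 d=3 * → l++
[2,3] -2+15=13 d=4 → r--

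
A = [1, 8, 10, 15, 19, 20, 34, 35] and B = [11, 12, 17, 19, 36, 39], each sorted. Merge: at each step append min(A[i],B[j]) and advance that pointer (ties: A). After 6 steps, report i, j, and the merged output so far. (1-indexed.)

[i=1,j=1] A[i]=1<=B[j]=11 take 1 → i++
[i=2,j=1] A[i]=8<=B[j]=11 take 8 → i++
[i=3,j=1] A[i]=10<=B[j]=11 take 10 → i++
[i=4,j=1] A[i]=15>B[j]=11 take 11 → j++
[i=4,j=2] A[i]=15>B[j]=12 take 12 → j++
[i=4,j=3] A[i]=15<=B[j]=17 take 15 → i++

i=5, j=3, merged so far=[1, 8, 10, 11, 12, 15]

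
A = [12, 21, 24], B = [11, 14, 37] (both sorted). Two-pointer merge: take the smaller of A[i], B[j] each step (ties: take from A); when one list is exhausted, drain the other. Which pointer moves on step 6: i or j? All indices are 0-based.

i=0 j=0: A[i]=12>B[j]=11 take 11, j++
i=0 j=1: A[i]=12<=B[j]=14 take 12, i++
i=1 j=1: A[i]=21>B[j]=14 take 14, j++
i=1 j=2: A[i]=21<=B[j]=37 take 21, i++
i=2 j=2: A[i]=24<=B[j]=37 take 24, i++
i=3 j=2: A done, take B[j]=37, j++

j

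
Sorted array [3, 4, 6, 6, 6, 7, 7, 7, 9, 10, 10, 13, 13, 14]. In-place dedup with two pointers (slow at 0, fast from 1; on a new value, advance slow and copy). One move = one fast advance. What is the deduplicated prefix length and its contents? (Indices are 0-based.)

length 8; prefix = [3, 4, 6, 7, 9, 10, 13, 14]

(s=0,f=1) a[fast]=4≠a[slow]=3 write a[1]=4 → slow++,fast++
(s=1,f=2) a[fast]=6≠a[slow]=4 write a[2]=6 → slow++,fast++
(s=2,f=3) a[fast]=6=a[slow] dup → fast++
(s=2,f=4) a[fast]=6=a[slow] dup → fast++
(s=2,f=5) a[fast]=7≠a[slow]=6 write a[3]=7 → slow++,fast++
(s=3,f=6) a[fast]=7=a[slow] dup → fast++
(s=3,f=7) a[fast]=7=a[slow] dup → fast++
(s=3,f=8) a[fast]=9≠a[slow]=7 write a[4]=9 → slow++,fast++
(s=4,f=9) a[fast]=10≠a[slow]=9 write a[5]=10 → slow++,fast++
(s=5,f=10) a[fast]=10=a[slow] dup → fast++
(s=5,f=11) a[fast]=13≠a[slow]=10 write a[6]=13 → slow++,fast++
(s=6,f=12) a[fast]=13=a[slow] dup → fast++
(s=6,f=13) a[fast]=14≠a[slow]=13 write a[7]=14 → slow++,fast++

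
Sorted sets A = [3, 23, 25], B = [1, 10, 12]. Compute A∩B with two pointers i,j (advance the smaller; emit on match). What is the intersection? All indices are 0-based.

[i=0,j=0] 3>1 → j++
[i=0,j=1] 3<10 → i++
[i=1,j=1] 23>10 → j++
[i=1,j=2] 23>12 → j++

intersection = []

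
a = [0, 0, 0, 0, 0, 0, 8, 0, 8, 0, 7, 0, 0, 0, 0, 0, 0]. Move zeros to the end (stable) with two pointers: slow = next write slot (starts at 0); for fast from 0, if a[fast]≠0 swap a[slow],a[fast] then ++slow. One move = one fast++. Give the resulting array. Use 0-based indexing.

[8, 8, 7, 0, 0, 0, 0, 0, 0, 0, 0, 0, 0, 0, 0, 0, 0]

slow=0 fast=0: a[fast]=0, fast++
slow=0 fast=1: a[fast]=0, fast++
slow=0 fast=2: a[fast]=0, fast++
slow=0 fast=3: a[fast]=0, fast++
slow=0 fast=4: a[fast]=0, fast++
slow=0 fast=5: a[fast]=0, fast++
slow=0 fast=6: a[fast]=8≠0 swap→a[0]=8, slow++,fast++
slow=1 fast=7: a[fast]=0, fast++
slow=1 fast=8: a[fast]=8≠0 swap→a[1]=8, slow++,fast++
slow=2 fast=9: a[fast]=0, fast++
slow=2 fast=10: a[fast]=7≠0 swap→a[2]=7, slow++,fast++
slow=3 fast=11: a[fast]=0, fast++
slow=3 fast=12: a[fast]=0, fast++
slow=3 fast=13: a[fast]=0, fast++
slow=3 fast=14: a[fast]=0, fast++
slow=3 fast=15: a[fast]=0, fast++
slow=3 fast=16: a[fast]=0, fast++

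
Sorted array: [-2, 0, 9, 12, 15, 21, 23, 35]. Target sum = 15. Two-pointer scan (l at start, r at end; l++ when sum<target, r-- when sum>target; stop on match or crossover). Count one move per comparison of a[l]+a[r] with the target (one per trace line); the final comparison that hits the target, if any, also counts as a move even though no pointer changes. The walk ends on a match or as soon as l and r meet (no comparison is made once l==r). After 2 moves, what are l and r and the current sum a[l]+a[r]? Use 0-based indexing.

l=0 r=7: -2+35=33 >15, r--
l=0 r=6: -2+23=21 >15, r--

l=0, r=5, sum=19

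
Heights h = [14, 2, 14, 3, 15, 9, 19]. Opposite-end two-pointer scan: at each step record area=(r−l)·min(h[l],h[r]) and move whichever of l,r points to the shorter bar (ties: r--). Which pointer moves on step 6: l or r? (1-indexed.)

[1,7] min(14,19)*6=84 best=84 * → l++
[2,7] min(2,19)*5=10 best=84 → l++
[3,7] min(14,19)*4=56 best=84 → l++
[4,7] min(3,19)*3=9 best=84 → l++
[5,7] min(15,19)*2=30 best=84 → l++
[6,7] min(9,19)*1=9 best=84 → l++

l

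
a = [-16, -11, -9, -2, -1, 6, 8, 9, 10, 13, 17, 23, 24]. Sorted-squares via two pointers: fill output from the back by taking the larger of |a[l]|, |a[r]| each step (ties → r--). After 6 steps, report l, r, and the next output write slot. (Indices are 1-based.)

l=1 r=13: |-16|<=|24| out[13]=576, r--
l=1 r=12: |-16|<=|23| out[12]=529, r--
l=1 r=11: |-16|<=|17| out[11]=289, r--
l=1 r=10: |-16|>|13| out[10]=256, l++
l=2 r=10: |-11|<=|13| out[9]=169, r--
l=2 r=9: |-11|>|10| out[8]=121, l++

l=3, r=9, next write slot=7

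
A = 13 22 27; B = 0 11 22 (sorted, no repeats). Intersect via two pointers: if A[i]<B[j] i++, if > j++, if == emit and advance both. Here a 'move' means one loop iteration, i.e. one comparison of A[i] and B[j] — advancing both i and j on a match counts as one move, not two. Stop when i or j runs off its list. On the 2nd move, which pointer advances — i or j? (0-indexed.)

j

[i=0,j=0] 13>0 → j++
[i=0,j=1] 13>11 → j++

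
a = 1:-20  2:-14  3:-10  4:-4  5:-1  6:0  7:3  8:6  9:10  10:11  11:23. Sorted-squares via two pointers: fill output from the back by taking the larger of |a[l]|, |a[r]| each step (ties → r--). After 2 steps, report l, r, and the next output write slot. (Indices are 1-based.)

l=2, r=10, next write slot=9

l=1 r=11: |-20|<=|23| out[11]=529, r--
l=1 r=10: |-20|>|11| out[10]=400, l++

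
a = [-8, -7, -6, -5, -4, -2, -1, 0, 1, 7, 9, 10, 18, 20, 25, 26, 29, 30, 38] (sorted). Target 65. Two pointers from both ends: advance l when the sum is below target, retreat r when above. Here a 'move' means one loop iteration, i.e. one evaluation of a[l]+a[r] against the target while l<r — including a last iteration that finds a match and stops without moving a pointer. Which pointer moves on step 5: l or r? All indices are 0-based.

l=0 r=18: -8+38=30 <65, l++
l=1 r=18: -7+38=31 <65, l++
l=2 r=18: -6+38=32 <65, l++
l=3 r=18: -5+38=33 <65, l++
l=4 r=18: -4+38=34 <65, l++

l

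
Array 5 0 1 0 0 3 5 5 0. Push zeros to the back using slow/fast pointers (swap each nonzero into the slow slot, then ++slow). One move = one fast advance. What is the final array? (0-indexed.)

[5, 1, 3, 5, 5, 0, 0, 0, 0]

slow=0 fast=0: a[fast]=5≠0 swap→a[0]=5, slow++,fast++
slow=1 fast=1: a[fast]=0, fast++
slow=1 fast=2: a[fast]=1≠0 swap→a[1]=1, slow++,fast++
slow=2 fast=3: a[fast]=0, fast++
slow=2 fast=4: a[fast]=0, fast++
slow=2 fast=5: a[fast]=3≠0 swap→a[2]=3, slow++,fast++
slow=3 fast=6: a[fast]=5≠0 swap→a[3]=5, slow++,fast++
slow=4 fast=7: a[fast]=5≠0 swap→a[4]=5, slow++,fast++
slow=5 fast=8: a[fast]=0, fast++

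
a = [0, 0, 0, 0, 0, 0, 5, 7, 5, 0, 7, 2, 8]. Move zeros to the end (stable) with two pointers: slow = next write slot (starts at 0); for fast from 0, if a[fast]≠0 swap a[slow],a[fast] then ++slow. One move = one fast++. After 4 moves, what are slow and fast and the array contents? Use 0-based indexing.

slow=0, fast=4, a=[0, 0, 0, 0, 0, 0, 5, 7, 5, 0, 7, 2, 8]

slow=0 fast=0: a[fast]=0, fast++
slow=0 fast=1: a[fast]=0, fast++
slow=0 fast=2: a[fast]=0, fast++
slow=0 fast=3: a[fast]=0, fast++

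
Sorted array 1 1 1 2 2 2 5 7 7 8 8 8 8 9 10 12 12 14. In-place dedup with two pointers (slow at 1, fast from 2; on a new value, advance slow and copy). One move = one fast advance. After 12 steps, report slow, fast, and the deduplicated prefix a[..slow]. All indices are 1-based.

(s=1,f=2) a[fast]=1=a[slow] dup → fast++
(s=1,f=3) a[fast]=1=a[slow] dup → fast++
(s=1,f=4) a[fast]=2≠a[slow]=1 write a[2]=2 → slow++,fast++
(s=2,f=5) a[fast]=2=a[slow] dup → fast++
(s=2,f=6) a[fast]=2=a[slow] dup → fast++
(s=2,f=7) a[fast]=5≠a[slow]=2 write a[3]=5 → slow++,fast++
(s=3,f=8) a[fast]=7≠a[slow]=5 write a[4]=7 → slow++,fast++
(s=4,f=9) a[fast]=7=a[slow] dup → fast++
(s=4,f=10) a[fast]=8≠a[slow]=7 write a[5]=8 → slow++,fast++
(s=5,f=11) a[fast]=8=a[slow] dup → fast++
(s=5,f=12) a[fast]=8=a[slow] dup → fast++
(s=5,f=13) a[fast]=8=a[slow] dup → fast++

slow=5, fast=14, prefix=[1, 2, 5, 7, 8]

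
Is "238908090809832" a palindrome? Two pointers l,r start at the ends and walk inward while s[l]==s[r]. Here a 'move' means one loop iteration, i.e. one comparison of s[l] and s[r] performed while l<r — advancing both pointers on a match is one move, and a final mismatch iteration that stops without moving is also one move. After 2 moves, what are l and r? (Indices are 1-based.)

l=3, r=13

l=1 r=15: '2'=='2', l++,r--
l=2 r=14: '3'=='3', l++,r--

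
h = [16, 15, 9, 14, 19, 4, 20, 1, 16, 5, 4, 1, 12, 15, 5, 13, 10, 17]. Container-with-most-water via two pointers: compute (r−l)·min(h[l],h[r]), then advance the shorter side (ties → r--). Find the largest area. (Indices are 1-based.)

[1,18] min(16,17)*17=272 best=272 * → l++
[2,18] min(15,17)*16=240 best=272 → l++
[3,18] min(9,17)*15=135 best=272 → l++
[4,18] min(14,17)*14=196 best=272 → l++
[5,18] min(19,17)*13=221 best=272 → r--
[5,17] min(19,10)*12=120 best=272 → r--
[5,16] min(19,13)*11=143 best=272 → r--
[5,15] min(19,5)*10=50 best=272 → r--
[5,14] min(19,15)*9=135 best=272 → r--
[5,13] min(19,12)*8=96 best=272 → r--
[5,12] min(19,1)*7=7 best=272 → r--
[5,11] min(19,4)*6=24 best=272 → r--
[5,10] min(19,5)*5=25 best=272 → r--
[5,9] min(19,16)*4=64 best=272 → r--
[5,8] min(19,1)*3=3 best=272 → r--
[5,7] min(19,20)*2=38 best=272 → l++
[6,7] min(4,20)*1=4 best=272 → l++

max area = 272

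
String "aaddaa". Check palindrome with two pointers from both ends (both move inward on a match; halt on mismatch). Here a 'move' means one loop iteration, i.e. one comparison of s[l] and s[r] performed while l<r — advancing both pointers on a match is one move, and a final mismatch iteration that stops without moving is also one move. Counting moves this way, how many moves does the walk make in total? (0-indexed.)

3 moves

l=0 r=5: 'a'=='a', l++,r--
l=1 r=4: 'a'=='a', l++,r--
l=2 r=3: 'd'=='d', l++,r--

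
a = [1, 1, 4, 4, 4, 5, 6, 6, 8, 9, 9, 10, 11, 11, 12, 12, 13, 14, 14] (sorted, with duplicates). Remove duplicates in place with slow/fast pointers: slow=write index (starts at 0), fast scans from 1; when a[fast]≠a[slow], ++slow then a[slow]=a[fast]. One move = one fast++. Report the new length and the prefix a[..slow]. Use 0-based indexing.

slow=0 fast=1: a[fast]=1=a[slow] dup, fast++
slow=0 fast=2: a[fast]=4≠a[slow]=1 write a[1]=4, slow++,fast++
slow=1 fast=3: a[fast]=4=a[slow] dup, fast++
slow=1 fast=4: a[fast]=4=a[slow] dup, fast++
slow=1 fast=5: a[fast]=5≠a[slow]=4 write a[2]=5, slow++,fast++
slow=2 fast=6: a[fast]=6≠a[slow]=5 write a[3]=6, slow++,fast++
slow=3 fast=7: a[fast]=6=a[slow] dup, fast++
slow=3 fast=8: a[fast]=8≠a[slow]=6 write a[4]=8, slow++,fast++
slow=4 fast=9: a[fast]=9≠a[slow]=8 write a[5]=9, slow++,fast++
slow=5 fast=10: a[fast]=9=a[slow] dup, fast++
slow=5 fast=11: a[fast]=10≠a[slow]=9 write a[6]=10, slow++,fast++
slow=6 fast=12: a[fast]=11≠a[slow]=10 write a[7]=11, slow++,fast++
slow=7 fast=13: a[fast]=11=a[slow] dup, fast++
slow=7 fast=14: a[fast]=12≠a[slow]=11 write a[8]=12, slow++,fast++
slow=8 fast=15: a[fast]=12=a[slow] dup, fast++
slow=8 fast=16: a[fast]=13≠a[slow]=12 write a[9]=13, slow++,fast++
slow=9 fast=17: a[fast]=14≠a[slow]=13 write a[10]=14, slow++,fast++
slow=10 fast=18: a[fast]=14=a[slow] dup, fast++

length 11; prefix = [1, 4, 5, 6, 8, 9, 10, 11, 12, 13, 14]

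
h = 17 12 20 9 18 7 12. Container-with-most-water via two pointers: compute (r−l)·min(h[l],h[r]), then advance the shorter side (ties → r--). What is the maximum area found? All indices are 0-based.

[0,6] min(17,12)*6=72 best=72 * → r--
[0,5] min(17,7)*5=35 best=72 → r--
[0,4] min(17,18)*4=68 best=72 → l++
[1,4] min(12,18)*3=36 best=72 → l++
[2,4] min(20,18)*2=36 best=72 → r--
[2,3] min(20,9)*1=9 best=72 → r--

max area = 72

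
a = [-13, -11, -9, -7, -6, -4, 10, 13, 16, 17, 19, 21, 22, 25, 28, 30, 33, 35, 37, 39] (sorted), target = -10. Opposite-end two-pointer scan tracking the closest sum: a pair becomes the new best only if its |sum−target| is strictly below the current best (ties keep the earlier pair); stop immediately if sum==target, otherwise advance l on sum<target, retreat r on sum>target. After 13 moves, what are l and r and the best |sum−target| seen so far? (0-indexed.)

l=0, r=6, best |Δ|=10

l=0 r=19: -13+39=26 d=36 *, r--
l=0 r=18: -13+37=24 d=34 *, r--
l=0 r=17: -13+35=22 d=32 *, r--
l=0 r=16: -13+33=20 d=30 *, r--
l=0 r=15: -13+30=17 d=27 *, r--
l=0 r=14: -13+28=15 d=25 *, r--
l=0 r=13: -13+25=12 d=22 *, r--
l=0 r=12: -13+22=9 d=19 *, r--
l=0 r=11: -13+21=8 d=18 *, r--
l=0 r=10: -13+19=6 d=16 *, r--
l=0 r=9: -13+17=4 d=14 *, r--
l=0 r=8: -13+16=3 d=13 *, r--
l=0 r=7: -13+13=0 d=10 *, r--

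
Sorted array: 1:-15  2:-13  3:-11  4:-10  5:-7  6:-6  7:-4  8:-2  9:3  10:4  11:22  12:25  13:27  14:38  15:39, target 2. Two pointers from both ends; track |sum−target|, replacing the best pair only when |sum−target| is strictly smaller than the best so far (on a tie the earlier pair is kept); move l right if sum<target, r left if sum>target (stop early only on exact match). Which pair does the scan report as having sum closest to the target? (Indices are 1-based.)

pair (-2, 4) with sum 2 (|Δ|=0)

[1,15] -15+39=24 d=22 * → r--
[1,14] -15+38=23 d=21 * → r--
[1,13] -15+27=12 d=10 * → r--
[1,12] -15+25=10 d=8 * → r--
[1,11] -15+22=7 d=5 * → r--
[1,10] -15+4=-11 d=13 → l++
[2,10] -13+4=-9 d=11 → l++
[3,10] -11+4=-7 d=9 → l++
[4,10] -10+4=-6 d=8 → l++
[5,10] -7+4=-3 d=5 → l++
[6,10] -6+4=-2 d=4 * → l++
[7,10] -4+4=0 d=2 * → l++
[8,10] -2+4=2 d=0 * → stop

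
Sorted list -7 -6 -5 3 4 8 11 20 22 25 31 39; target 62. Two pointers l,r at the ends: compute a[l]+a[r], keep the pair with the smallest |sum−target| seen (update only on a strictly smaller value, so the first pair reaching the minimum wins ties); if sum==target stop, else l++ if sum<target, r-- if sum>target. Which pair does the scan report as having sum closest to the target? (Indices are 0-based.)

l=0 r=11: -7+39=32 d=30 *, l++
l=1 r=11: -6+39=33 d=29 *, l++
l=2 r=11: -5+39=34 d=28 *, l++
l=3 r=11: 3+39=42 d=20 *, l++
l=4 r=11: 4+39=43 d=19 *, l++
l=5 r=11: 8+39=47 d=15 *, l++
l=6 r=11: 11+39=50 d=12 *, l++
l=7 r=11: 20+39=59 d=3 *, l++
l=8 r=11: 22+39=61 d=1 *, l++
l=9 r=11: 25+39=64 d=2, r--
l=9 r=10: 25+31=56 d=6, l++

pair (22, 39) with sum 61 (|Δ|=1)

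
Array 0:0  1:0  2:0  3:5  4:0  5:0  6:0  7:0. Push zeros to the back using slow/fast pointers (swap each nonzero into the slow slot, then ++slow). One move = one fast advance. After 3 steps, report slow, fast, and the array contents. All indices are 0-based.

slow=0 fast=0: a[fast]=0, fast++
slow=0 fast=1: a[fast]=0, fast++
slow=0 fast=2: a[fast]=0, fast++

slow=0, fast=3, a=[0, 0, 0, 5, 0, 0, 0, 0]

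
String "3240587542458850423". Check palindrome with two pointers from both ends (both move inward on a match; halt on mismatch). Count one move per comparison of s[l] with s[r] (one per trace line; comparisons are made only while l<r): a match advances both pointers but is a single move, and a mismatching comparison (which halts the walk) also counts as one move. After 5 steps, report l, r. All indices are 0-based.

l=0 r=18: '3'=='3', l++,r--
l=1 r=17: '2'=='2', l++,r--
l=2 r=16: '4'=='4', l++,r--
l=3 r=15: '0'=='0', l++,r--
l=4 r=14: '5'=='5', l++,r--

l=5, r=13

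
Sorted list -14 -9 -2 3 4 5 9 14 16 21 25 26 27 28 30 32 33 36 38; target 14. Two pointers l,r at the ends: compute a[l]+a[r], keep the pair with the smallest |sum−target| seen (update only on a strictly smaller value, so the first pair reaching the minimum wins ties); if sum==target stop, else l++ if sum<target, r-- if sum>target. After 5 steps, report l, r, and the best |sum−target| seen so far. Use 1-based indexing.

l=1, r=14, best |Δ|=2

l=1 r=19: -14+38=24 d=10 *, r--
l=1 r=18: -14+36=22 d=8 *, r--
l=1 r=17: -14+33=19 d=5 *, r--
l=1 r=16: -14+32=18 d=4 *, r--
l=1 r=15: -14+30=16 d=2 *, r--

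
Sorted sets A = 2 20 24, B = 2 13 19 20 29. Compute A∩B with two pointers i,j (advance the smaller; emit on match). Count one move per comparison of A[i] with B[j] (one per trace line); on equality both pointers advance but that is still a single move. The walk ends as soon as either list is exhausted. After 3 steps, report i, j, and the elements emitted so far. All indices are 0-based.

i=0 j=0: 2==2 emit, i++,j++
i=1 j=1: 20>13, j++
i=1 j=2: 20>19, j++

i=1, j=3, emitted=[2]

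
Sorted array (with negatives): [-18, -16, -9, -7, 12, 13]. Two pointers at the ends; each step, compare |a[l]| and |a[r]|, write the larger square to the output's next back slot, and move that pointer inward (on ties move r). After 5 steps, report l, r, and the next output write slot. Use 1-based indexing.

l=4, r=4, next write slot=1

[1,6] |-18|>|13| out[6]=324 → l++
[2,6] |-16|>|13| out[5]=256 → l++
[3,6] |-9|<=|13| out[4]=169 → r--
[3,5] |-9|<=|12| out[3]=144 → r--
[3,4] |-9|>|-7| out[2]=81 → l++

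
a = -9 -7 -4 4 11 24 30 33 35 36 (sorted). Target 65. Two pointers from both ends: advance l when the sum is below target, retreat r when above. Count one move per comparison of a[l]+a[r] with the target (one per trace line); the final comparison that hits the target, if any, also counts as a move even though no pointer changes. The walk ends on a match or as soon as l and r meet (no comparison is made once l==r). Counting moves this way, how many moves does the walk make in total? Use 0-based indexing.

l=0 r=9: -9+36=27 <65, l++
l=1 r=9: -7+36=29 <65, l++
l=2 r=9: -4+36=32 <65, l++
l=3 r=9: 4+36=40 <65, l++
l=4 r=9: 11+36=47 <65, l++
l=5 r=9: 24+36=60 <65, l++
l=6 r=9: 30+36=66 >65, r--
l=6 r=8: 30+35=65, found

8 moves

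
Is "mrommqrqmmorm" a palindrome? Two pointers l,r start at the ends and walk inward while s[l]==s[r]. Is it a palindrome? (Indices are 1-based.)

[1,13] 'm'=='m' → l++,r--
[2,12] 'r'=='r' → l++,r--
[3,11] 'o'=='o' → l++,r--
[4,10] 'm'=='m' → l++,r--
[5,9] 'm'=='m' → l++,r--
[6,8] 'q'=='q' → l++,r--

palindrome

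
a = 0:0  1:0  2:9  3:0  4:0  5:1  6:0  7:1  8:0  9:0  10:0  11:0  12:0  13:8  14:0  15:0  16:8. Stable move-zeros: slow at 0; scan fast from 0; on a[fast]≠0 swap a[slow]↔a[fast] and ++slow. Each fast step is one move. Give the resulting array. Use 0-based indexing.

(s=0,f=0) a[fast]=0 → fast++
(s=0,f=1) a[fast]=0 → fast++
(s=0,f=2) a[fast]=9≠0 swap→a[0]=9 → slow++,fast++
(s=1,f=3) a[fast]=0 → fast++
(s=1,f=4) a[fast]=0 → fast++
(s=1,f=5) a[fast]=1≠0 swap→a[1]=1 → slow++,fast++
(s=2,f=6) a[fast]=0 → fast++
(s=2,f=7) a[fast]=1≠0 swap→a[2]=1 → slow++,fast++
(s=3,f=8) a[fast]=0 → fast++
(s=3,f=9) a[fast]=0 → fast++
(s=3,f=10) a[fast]=0 → fast++
(s=3,f=11) a[fast]=0 → fast++
(s=3,f=12) a[fast]=0 → fast++
(s=3,f=13) a[fast]=8≠0 swap→a[3]=8 → slow++,fast++
(s=4,f=14) a[fast]=0 → fast++
(s=4,f=15) a[fast]=0 → fast++
(s=4,f=16) a[fast]=8≠0 swap→a[4]=8 → slow++,fast++

[9, 1, 1, 8, 8, 0, 0, 0, 0, 0, 0, 0, 0, 0, 0, 0, 0]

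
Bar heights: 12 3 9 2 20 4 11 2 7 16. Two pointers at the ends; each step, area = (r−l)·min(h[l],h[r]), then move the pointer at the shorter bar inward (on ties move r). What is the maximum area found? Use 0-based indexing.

max area = 108

[0,9] min(12,16)*9=108 best=108 * → l++
[1,9] min(3,16)*8=24 best=108 → l++
[2,9] min(9,16)*7=63 best=108 → l++
[3,9] min(2,16)*6=12 best=108 → l++
[4,9] min(20,16)*5=80 best=108 → r--
[4,8] min(20,7)*4=28 best=108 → r--
[4,7] min(20,2)*3=6 best=108 → r--
[4,6] min(20,11)*2=22 best=108 → r--
[4,5] min(20,4)*1=4 best=108 → r--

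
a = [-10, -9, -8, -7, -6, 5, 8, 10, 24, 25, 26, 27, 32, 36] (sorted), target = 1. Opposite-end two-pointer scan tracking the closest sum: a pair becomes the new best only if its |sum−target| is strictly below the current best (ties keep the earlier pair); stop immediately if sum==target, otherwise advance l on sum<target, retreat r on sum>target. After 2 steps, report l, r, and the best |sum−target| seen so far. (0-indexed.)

[0,13] -10+36=26 d=25 * → r--
[0,12] -10+32=22 d=21 * → r--

l=0, r=11, best |Δ|=21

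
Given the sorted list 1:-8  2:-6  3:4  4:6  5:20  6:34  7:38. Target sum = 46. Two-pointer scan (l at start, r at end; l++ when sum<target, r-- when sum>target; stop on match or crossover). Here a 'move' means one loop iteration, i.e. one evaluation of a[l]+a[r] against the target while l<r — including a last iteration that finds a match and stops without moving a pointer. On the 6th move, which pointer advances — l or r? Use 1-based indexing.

r

l=1 r=7: -8+38=30 <46, l++
l=2 r=7: -6+38=32 <46, l++
l=3 r=7: 4+38=42 <46, l++
l=4 r=7: 6+38=44 <46, l++
l=5 r=7: 20+38=58 >46, r--
l=5 r=6: 20+34=54 >46, r--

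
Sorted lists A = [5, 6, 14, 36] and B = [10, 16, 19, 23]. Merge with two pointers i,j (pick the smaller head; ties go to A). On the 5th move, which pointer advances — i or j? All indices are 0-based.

[i=0,j=0] A[i]=5<=B[j]=10 take 5 → i++
[i=1,j=0] A[i]=6<=B[j]=10 take 6 → i++
[i=2,j=0] A[i]=14>B[j]=10 take 10 → j++
[i=2,j=1] A[i]=14<=B[j]=16 take 14 → i++
[i=3,j=1] A[i]=36>B[j]=16 take 16 → j++

j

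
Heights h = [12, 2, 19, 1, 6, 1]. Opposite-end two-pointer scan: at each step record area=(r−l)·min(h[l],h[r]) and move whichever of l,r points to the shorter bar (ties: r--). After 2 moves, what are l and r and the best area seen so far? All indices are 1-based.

l=1 r=6: min(12,1)*5=5 best=5 *, r--
l=1 r=5: min(12,6)*4=24 best=24 *, r--

l=1, r=4, best area=24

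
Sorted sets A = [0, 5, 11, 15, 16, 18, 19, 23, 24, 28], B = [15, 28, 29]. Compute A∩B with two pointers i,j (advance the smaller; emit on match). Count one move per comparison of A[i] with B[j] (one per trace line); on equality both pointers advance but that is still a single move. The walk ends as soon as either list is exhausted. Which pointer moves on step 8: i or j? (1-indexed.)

i

[i=1,j=1] 0<15 → i++
[i=2,j=1] 5<15 → i++
[i=3,j=1] 11<15 → i++
[i=4,j=1] 15==15 emit → i++,j++
[i=5,j=2] 16<28 → i++
[i=6,j=2] 18<28 → i++
[i=7,j=2] 19<28 → i++
[i=8,j=2] 23<28 → i++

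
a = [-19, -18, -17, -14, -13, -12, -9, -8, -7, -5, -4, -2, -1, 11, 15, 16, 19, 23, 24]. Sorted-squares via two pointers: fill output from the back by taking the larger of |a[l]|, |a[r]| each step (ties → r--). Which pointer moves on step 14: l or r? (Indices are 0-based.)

l=0 r=18: |-19|<=|24| out[18]=576, r--
l=0 r=17: |-19|<=|23| out[17]=529, r--
l=0 r=16: |-19|<=|19| out[16]=361, r--
l=0 r=15: |-19|>|16| out[15]=361, l++
l=1 r=15: |-18|>|16| out[14]=324, l++
l=2 r=15: |-17|>|16| out[13]=289, l++
l=3 r=15: |-14|<=|16| out[12]=256, r--
l=3 r=14: |-14|<=|15| out[11]=225, r--
l=3 r=13: |-14|>|11| out[10]=196, l++
l=4 r=13: |-13|>|11| out[9]=169, l++
l=5 r=13: |-12|>|11| out[8]=144, l++
l=6 r=13: |-9|<=|11| out[7]=121, r--
l=6 r=12: |-9|>|-1| out[6]=81, l++
l=7 r=12: |-8|>|-1| out[5]=64, l++

l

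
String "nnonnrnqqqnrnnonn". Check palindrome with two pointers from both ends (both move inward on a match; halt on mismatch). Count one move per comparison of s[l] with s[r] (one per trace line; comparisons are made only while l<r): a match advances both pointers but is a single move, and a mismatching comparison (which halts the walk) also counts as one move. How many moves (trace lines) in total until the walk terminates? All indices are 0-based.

[0,16] 'n'=='n' → l++,r--
[1,15] 'n'=='n' → l++,r--
[2,14] 'o'=='o' → l++,r--
[3,13] 'n'=='n' → l++,r--
[4,12] 'n'=='n' → l++,r--
[5,11] 'r'=='r' → l++,r--
[6,10] 'n'=='n' → l++,r--
[7,9] 'q'=='q' → l++,r--

8 moves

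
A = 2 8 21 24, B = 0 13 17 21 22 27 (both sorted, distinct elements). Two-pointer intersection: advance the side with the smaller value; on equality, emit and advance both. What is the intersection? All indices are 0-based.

[i=0,j=0] 2>0 → j++
[i=0,j=1] 2<13 → i++
[i=1,j=1] 8<13 → i++
[i=2,j=1] 21>13 → j++
[i=2,j=2] 21>17 → j++
[i=2,j=3] 21==21 emit → i++,j++
[i=3,j=4] 24>22 → j++
[i=3,j=5] 24<27 → i++

intersection = [21]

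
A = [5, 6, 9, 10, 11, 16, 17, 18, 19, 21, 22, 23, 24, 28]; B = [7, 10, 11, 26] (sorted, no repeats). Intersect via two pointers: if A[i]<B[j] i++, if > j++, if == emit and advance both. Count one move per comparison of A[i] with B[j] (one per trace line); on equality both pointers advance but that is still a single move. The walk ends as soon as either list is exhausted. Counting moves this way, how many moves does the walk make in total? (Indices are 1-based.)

i=1 j=1: 5<7, i++
i=2 j=1: 6<7, i++
i=3 j=1: 9>7, j++
i=3 j=2: 9<10, i++
i=4 j=2: 10==10 emit, i++,j++
i=5 j=3: 11==11 emit, i++,j++
i=6 j=4: 16<26, i++
i=7 j=4: 17<26, i++
i=8 j=4: 18<26, i++
i=9 j=4: 19<26, i++
i=10 j=4: 21<26, i++
i=11 j=4: 22<26, i++
i=12 j=4: 23<26, i++
i=13 j=4: 24<26, i++
i=14 j=4: 28>26, j++

15 moves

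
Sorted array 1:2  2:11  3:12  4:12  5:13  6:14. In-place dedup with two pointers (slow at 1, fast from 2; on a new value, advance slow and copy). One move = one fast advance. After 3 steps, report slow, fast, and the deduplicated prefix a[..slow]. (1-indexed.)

(s=1,f=2) a[fast]=11≠a[slow]=2 write a[2]=11 → slow++,fast++
(s=2,f=3) a[fast]=12≠a[slow]=11 write a[3]=12 → slow++,fast++
(s=3,f=4) a[fast]=12=a[slow] dup → fast++

slow=3, fast=5, prefix=[2, 11, 12]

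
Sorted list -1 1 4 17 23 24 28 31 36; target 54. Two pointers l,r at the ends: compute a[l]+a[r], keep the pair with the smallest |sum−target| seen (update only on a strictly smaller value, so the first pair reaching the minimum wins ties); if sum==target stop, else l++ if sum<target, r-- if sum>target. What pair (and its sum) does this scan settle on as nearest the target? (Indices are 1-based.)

[1,9] -1+36=35 d=19 * → l++
[2,9] 1+36=37 d=17 * → l++
[3,9] 4+36=40 d=14 * → l++
[4,9] 17+36=53 d=1 * → l++
[5,9] 23+36=59 d=5 → r--
[5,8] 23+31=54 d=0 * → stop

pair (23, 31) with sum 54 (|Δ|=0)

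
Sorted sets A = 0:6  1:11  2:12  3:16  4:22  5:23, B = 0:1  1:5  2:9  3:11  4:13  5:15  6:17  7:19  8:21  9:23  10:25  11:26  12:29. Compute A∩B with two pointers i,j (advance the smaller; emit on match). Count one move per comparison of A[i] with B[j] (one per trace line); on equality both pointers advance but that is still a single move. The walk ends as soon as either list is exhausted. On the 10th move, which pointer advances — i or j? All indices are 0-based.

i=0 j=0: 6>1, j++
i=0 j=1: 6>5, j++
i=0 j=2: 6<9, i++
i=1 j=2: 11>9, j++
i=1 j=3: 11==11 emit, i++,j++
i=2 j=4: 12<13, i++
i=3 j=4: 16>13, j++
i=3 j=5: 16>15, j++
i=3 j=6: 16<17, i++
i=4 j=6: 22>17, j++

j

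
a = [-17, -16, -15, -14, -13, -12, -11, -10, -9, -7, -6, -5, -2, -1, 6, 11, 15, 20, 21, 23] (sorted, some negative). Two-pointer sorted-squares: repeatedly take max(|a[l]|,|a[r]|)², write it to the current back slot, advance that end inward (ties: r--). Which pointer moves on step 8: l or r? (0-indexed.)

l=0 r=19: |-17|<=|23| out[19]=529, r--
l=0 r=18: |-17|<=|21| out[18]=441, r--
l=0 r=17: |-17|<=|20| out[17]=400, r--
l=0 r=16: |-17|>|15| out[16]=289, l++
l=1 r=16: |-16|>|15| out[15]=256, l++
l=2 r=16: |-15|<=|15| out[14]=225, r--
l=2 r=15: |-15|>|11| out[13]=225, l++
l=3 r=15: |-14|>|11| out[12]=196, l++

l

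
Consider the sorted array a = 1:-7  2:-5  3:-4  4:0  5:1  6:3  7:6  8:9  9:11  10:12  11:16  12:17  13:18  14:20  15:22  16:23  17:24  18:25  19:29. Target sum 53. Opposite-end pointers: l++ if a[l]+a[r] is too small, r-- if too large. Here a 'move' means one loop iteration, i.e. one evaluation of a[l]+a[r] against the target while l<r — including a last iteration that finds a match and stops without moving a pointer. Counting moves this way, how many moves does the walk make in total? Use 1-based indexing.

[1,19] -7+29=22 <53 → l++
[2,19] -5+29=24 <53 → l++
[3,19] -4+29=25 <53 → l++
[4,19] 0+29=29 <53 → l++
[5,19] 1+29=30 <53 → l++
[6,19] 3+29=32 <53 → l++
[7,19] 6+29=35 <53 → l++
[8,19] 9+29=38 <53 → l++
[9,19] 11+29=40 <53 → l++
[10,19] 12+29=41 <53 → l++
[11,19] 16+29=45 <53 → l++
[12,19] 17+29=46 <53 → l++
[13,19] 18+29=47 <53 → l++
[14,19] 20+29=49 <53 → l++
[15,19] 22+29=51 <53 → l++
[16,19] 23+29=52 <53 → l++
[17,19] 24+29=53 → found

17 moves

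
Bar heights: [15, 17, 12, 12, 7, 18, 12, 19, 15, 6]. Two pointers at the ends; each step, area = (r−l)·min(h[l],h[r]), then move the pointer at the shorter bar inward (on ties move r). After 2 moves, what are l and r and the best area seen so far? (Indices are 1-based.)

l=1, r=8, best area=120

l=1 r=10: min(15,6)*9=54 best=54 *, r--
l=1 r=9: min(15,15)*8=120 best=120 *, r--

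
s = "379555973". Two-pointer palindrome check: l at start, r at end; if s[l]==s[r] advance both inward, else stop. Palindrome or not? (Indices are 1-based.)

[1,9] '3'=='3' → l++,r--
[2,8] '7'=='7' → l++,r--
[3,7] '9'=='9' → l++,r--
[4,6] '5'=='5' → l++,r--

palindrome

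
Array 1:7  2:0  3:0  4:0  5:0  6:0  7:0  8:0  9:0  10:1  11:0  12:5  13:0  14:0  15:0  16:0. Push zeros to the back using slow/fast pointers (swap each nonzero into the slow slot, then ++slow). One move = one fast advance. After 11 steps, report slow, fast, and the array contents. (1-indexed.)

(s=1,f=1) a[fast]=7≠0 swap→a[1]=7 → slow++,fast++
(s=2,f=2) a[fast]=0 → fast++
(s=2,f=3) a[fast]=0 → fast++
(s=2,f=4) a[fast]=0 → fast++
(s=2,f=5) a[fast]=0 → fast++
(s=2,f=6) a[fast]=0 → fast++
(s=2,f=7) a[fast]=0 → fast++
(s=2,f=8) a[fast]=0 → fast++
(s=2,f=9) a[fast]=0 → fast++
(s=2,f=10) a[fast]=1≠0 swap→a[2]=1 → slow++,fast++
(s=3,f=11) a[fast]=0 → fast++

slow=3, fast=12, a=[7, 1, 0, 0, 0, 0, 0, 0, 0, 0, 0, 5, 0, 0, 0, 0]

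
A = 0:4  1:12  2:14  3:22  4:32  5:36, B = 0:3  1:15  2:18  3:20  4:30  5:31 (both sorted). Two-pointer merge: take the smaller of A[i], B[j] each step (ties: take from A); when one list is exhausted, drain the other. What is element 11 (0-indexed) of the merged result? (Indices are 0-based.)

merged[11] = 36

[i=0,j=0] A[i]=4>B[j]=3 take 3 → j++
[i=0,j=1] A[i]=4<=B[j]=15 take 4 → i++
[i=1,j=1] A[i]=12<=B[j]=15 take 12 → i++
[i=2,j=1] A[i]=14<=B[j]=15 take 14 → i++
[i=3,j=1] A[i]=22>B[j]=15 take 15 → j++
[i=3,j=2] A[i]=22>B[j]=18 take 18 → j++
[i=3,j=3] A[i]=22>B[j]=20 take 20 → j++
[i=3,j=4] A[i]=22<=B[j]=30 take 22 → i++
[i=4,j=4] A[i]=32>B[j]=30 take 30 → j++
[i=4,j=5] A[i]=32>B[j]=31 take 31 → j++
[i=4,j=6] B done, take A[i]=32 → i++
[i=5,j=6] B done, take A[i]=36 → i++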